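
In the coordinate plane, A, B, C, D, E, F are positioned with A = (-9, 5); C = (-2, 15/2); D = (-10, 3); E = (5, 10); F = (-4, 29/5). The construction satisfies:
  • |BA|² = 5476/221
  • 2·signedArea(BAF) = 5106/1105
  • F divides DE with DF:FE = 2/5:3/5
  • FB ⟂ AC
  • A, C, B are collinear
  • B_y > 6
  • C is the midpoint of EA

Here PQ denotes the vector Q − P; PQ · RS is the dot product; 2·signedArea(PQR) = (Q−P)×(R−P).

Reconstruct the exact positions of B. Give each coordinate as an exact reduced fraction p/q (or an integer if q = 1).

1. B_x = -953/221  [A, C, B are collinear ∩ FB ⟂ AC]
2. B_y = 1475/221  [A, C, B are collinear ∩ FB ⟂ AC]
   → B = (-953/221, 1475/221)

B = (-953/221, 1475/221)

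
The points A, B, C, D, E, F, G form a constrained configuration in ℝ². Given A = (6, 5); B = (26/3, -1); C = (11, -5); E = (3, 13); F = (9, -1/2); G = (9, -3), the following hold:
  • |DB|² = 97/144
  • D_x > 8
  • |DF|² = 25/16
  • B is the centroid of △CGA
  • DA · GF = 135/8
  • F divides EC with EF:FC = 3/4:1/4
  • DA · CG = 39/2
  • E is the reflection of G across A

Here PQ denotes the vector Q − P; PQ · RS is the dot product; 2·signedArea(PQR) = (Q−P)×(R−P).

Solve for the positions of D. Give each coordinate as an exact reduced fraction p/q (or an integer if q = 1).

1. D_x = 9  [DA · CG = 39/2 ∩ DA · GF = 135/8]
2. D_y = -7/4  [DA · CG = 39/2 ∩ DA · GF = 135/8]
   → D = (9, -7/4)

D = (9, -7/4)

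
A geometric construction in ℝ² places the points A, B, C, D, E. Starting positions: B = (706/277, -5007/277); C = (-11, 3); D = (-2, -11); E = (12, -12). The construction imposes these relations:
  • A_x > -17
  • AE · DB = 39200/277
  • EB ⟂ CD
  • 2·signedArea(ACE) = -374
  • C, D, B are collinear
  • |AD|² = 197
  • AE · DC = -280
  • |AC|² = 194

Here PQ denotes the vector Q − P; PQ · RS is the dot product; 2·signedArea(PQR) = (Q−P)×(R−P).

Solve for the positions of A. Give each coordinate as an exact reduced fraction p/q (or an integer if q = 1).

A = (-16, -10)

1. A_x = -16  [AE · DC = -280 ∩ 2·signedArea(ACE) = -374]
2. A_y = -10  [AE · DC = -280 ∩ 2·signedArea(ACE) = -374]
   → A = (-16, -10)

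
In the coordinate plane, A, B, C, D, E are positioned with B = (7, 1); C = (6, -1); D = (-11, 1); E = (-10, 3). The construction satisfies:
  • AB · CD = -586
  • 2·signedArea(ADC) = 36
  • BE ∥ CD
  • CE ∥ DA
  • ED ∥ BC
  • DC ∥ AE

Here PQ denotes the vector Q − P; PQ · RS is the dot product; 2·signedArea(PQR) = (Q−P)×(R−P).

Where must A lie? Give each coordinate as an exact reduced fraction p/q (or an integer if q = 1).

A = (-27, 5)

1. A_x = -27  [DC ∥ AE ∩ CE ∥ DA]
2. A_y = 5  [DC ∥ AE ∩ CE ∥ DA]
   → A = (-27, 5)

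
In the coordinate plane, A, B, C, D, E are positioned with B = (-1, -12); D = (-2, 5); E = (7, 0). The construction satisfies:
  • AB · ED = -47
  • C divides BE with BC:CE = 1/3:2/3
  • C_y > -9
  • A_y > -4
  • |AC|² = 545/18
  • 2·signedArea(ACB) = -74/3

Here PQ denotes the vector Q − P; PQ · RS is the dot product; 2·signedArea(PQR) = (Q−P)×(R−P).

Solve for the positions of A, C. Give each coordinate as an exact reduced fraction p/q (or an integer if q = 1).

1. C_x = 5/3  [C divides BE with BC:CE = 1/3:2/3]
2. C_y = -8  [C divides BE with BC:CE = 1/3:2/3]
   → C = (5/3, -8)
3. A_x = -3/2  [2·signedArea(ACB) = -74/3 ∩ AB · ED = -47]
4. A_y = -7/2  [2·signedArea(ACB) = -74/3 ∩ AB · ED = -47]
   → A = (-3/2, -7/2)

A = (-3/2, -7/2)
C = (5/3, -8)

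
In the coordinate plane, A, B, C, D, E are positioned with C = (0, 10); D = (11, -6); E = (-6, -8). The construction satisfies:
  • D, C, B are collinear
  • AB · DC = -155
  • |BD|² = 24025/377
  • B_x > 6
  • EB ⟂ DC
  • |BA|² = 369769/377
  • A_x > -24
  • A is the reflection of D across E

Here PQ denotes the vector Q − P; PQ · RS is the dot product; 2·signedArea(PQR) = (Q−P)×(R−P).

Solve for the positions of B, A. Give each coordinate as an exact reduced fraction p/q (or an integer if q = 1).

1. B_x = 2442/377  [D, C, B are collinear ∩ EB ⟂ DC]
2. B_y = 218/377  [D, C, B are collinear ∩ EB ⟂ DC]
   → B = (2442/377, 218/377)
3. A_x = -23  [A is the reflection of D across E]
4. A_y = -10  [A is the reflection of D across E]
   → A = (-23, -10)

A = (-23, -10)
B = (2442/377, 218/377)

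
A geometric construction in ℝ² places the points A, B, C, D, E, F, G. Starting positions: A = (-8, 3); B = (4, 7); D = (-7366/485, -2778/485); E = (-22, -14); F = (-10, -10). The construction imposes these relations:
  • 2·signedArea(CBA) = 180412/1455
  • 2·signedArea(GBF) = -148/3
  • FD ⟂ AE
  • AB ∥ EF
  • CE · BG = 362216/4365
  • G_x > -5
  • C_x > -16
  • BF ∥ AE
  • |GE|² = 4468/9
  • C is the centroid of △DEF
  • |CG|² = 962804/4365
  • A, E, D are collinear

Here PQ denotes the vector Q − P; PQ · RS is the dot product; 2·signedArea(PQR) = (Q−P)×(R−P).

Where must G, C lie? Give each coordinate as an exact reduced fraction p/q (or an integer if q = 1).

C = (-22886/1455, -4806/485)
G = (-14/3, 0)

1. G_x = -14/3  [line 17·x + -14·y + 238/3 = 0 ∩ |GE|² = 4468/9]
2. G_y = 0  [line 17·x + -14·y + 238/3 = 0 ∩ |GE|² = 4468/9]
   → G = (-14/3, 0)
3. C_x = -22886/1455  [C is the centroid of △DEF]
4. C_y = -4806/485  [C is the centroid of △DEF]
   → C = (-22886/1455, -4806/485)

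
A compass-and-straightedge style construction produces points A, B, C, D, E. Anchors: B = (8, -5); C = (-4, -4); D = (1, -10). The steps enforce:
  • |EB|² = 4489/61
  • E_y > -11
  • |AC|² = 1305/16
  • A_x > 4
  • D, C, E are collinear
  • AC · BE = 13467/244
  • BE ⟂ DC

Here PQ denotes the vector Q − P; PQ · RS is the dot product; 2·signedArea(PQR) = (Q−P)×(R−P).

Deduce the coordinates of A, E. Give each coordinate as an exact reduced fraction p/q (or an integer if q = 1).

1. E_x = 86/61  [D, C, E are collinear ∩ BE ⟂ DC]
2. E_y = -640/61  [D, C, E are collinear ∩ BE ⟂ DC]
   → E = (86/61, -640/61)
3. A_x = 5  [line 402/61·x + 335/61·y + -1675/244 = 0 ∩ |AC|² = 1305/16]
4. A_y = -19/4  [line 402/61·x + 335/61·y + -1675/244 = 0 ∩ |AC|² = 1305/16]
   → A = (5, -19/4)

A = (5, -19/4)
E = (86/61, -640/61)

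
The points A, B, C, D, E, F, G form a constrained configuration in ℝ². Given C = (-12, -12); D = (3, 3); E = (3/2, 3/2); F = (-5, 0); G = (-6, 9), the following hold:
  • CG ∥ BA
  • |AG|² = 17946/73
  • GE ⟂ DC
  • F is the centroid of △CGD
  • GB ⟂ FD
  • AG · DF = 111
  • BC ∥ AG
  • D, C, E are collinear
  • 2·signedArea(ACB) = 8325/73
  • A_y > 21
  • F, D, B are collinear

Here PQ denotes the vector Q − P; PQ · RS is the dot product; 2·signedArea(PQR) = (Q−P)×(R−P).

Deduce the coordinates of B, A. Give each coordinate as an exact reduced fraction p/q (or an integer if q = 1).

A = (225/73, 1590/73)
B = (-213/73, 57/73)

1. B_x = -213/73  [F, D, B are collinear ∩ GB ⟂ FD]
2. B_y = 57/73  [F, D, B are collinear ∩ GB ⟂ FD]
   → B = (-213/73, 57/73)
3. A_x = 225/73  [BC ∥ AG ∩ CG ∥ BA]
4. A_y = 1590/73  [BC ∥ AG ∩ CG ∥ BA]
   → A = (225/73, 1590/73)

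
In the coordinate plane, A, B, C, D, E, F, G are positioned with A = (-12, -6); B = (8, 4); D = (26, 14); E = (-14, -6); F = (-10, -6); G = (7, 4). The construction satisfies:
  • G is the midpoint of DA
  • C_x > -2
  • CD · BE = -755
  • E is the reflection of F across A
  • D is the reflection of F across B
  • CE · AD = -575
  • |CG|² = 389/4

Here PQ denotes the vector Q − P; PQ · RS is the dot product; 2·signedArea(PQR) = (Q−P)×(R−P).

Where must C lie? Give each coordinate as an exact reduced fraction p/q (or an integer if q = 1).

C = (-3/2, -1)

1. C_x = -3/2  [CE · AD = -575 ∩ CD · BE = -755]
2. C_y = -1  [CE · AD = -575 ∩ CD · BE = -755]
   → C = (-3/2, -1)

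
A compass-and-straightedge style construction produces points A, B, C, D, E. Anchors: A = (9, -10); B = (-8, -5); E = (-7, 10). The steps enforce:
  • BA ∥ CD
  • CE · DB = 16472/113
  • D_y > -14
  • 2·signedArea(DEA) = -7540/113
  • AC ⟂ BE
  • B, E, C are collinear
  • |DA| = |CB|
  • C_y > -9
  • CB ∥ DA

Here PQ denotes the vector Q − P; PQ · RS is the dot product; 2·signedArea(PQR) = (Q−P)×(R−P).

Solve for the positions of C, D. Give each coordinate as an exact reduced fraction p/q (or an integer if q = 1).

C = (-933/113, -1000/113)
D = (988/113, -1565/113)

1. C_x = -933/113  [B, E, C are collinear ∩ AC ⟂ BE]
2. C_y = -1000/113  [B, E, C are collinear ∩ AC ⟂ BE]
   → C = (-933/113, -1000/113)
3. D_x = 988/113  [CB ∥ DA ∩ BA ∥ CD]
4. D_y = -1565/113  [CB ∥ DA ∩ BA ∥ CD]
   → D = (988/113, -1565/113)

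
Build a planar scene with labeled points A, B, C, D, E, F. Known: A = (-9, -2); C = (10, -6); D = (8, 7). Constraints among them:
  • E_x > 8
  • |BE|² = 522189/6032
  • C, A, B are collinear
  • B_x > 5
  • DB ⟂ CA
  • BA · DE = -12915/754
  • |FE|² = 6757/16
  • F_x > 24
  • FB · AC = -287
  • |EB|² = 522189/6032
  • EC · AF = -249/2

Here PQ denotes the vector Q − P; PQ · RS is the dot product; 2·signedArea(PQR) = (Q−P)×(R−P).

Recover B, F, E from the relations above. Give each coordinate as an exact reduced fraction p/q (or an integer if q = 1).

B = (2060/377, -1902/377)
E = (17/2, 15/4)
F = (25, 16)

1. B_x = 2060/377  [C, A, B are collinear ∩ DB ⟂ CA]
2. B_y = -1902/377  [C, A, B are collinear ∩ DB ⟂ CA]
   → B = (2060/377, -1902/377)
3. E_x = 17/2  [line -5453/377·x + 1148/377·y + 84091/754 = 0 ∩ |EB|² = 522189/6032]
4. E_y = 15/4  [line -5453/377·x + 1148/377·y + 84091/754 = 0 ∩ |EB|² = 522189/6032]
   → E = (17/2, 15/4)
5. F_x = 25  [FB · AC = -287 ∩ EC · AF = -249/2]
6. F_y = 16  [FB · AC = -287 ∩ EC · AF = -249/2]
   → F = (25, 16)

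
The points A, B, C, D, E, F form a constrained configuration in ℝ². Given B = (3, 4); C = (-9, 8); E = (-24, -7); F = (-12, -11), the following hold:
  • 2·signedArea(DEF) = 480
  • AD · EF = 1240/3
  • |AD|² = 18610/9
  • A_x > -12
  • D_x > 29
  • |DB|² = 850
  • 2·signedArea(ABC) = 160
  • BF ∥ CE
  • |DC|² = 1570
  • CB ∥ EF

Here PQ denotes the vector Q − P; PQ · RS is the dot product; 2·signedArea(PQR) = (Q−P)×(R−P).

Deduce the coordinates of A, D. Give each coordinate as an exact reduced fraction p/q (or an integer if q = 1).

1. D_x = 30  [line 4·x + 12·y + -300 = 0 ∩ |DB|² = 850]
2. D_y = 15  [line 4·x + 12·y + -300 = 0 ∩ |DB|² = 850]
   → D = (30, 15)
3. A_x = -11  [2·signedArea(ABC) = 160 ∩ AD · EF = 1240/3]
4. A_y = -14/3  [2·signedArea(ABC) = 160 ∩ AD · EF = 1240/3]
   → A = (-11, -14/3)

A = (-11, -14/3)
D = (30, 15)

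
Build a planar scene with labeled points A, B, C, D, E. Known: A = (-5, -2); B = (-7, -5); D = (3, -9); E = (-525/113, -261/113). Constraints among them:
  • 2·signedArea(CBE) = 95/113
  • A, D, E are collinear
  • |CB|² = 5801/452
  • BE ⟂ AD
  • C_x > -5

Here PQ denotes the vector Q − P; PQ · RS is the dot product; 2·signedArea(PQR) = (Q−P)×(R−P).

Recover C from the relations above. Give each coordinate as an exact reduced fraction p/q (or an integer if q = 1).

C = (-545/113, -487/226)

1. C_x = -545/113  [line -304/113·x + 266/113·y + -893/113 = 0 ∩ |CB|² = 5801/452]
2. C_y = -487/226  [line -304/113·x + 266/113·y + -893/113 = 0 ∩ |CB|² = 5801/452]
   → C = (-545/113, -487/226)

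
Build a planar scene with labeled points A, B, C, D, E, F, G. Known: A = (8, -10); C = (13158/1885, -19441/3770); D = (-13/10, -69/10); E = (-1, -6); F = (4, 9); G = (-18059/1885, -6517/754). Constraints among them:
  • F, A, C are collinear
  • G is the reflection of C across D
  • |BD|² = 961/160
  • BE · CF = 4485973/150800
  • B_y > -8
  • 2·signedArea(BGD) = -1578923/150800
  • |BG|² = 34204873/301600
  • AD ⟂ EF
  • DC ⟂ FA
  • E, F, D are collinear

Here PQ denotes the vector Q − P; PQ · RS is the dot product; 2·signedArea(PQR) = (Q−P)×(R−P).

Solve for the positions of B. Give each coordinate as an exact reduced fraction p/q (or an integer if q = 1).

1. B_x = 41/40  [line 5618/1885·x + -53371/3770·y + -16845573/150800 = 0 ∩ |BD|² = 961/160]
2. B_y = -307/40  [line 5618/1885·x + -53371/3770·y + -16845573/150800 = 0 ∩ |BD|² = 961/160]
   → B = (41/40, -307/40)

B = (41/40, -307/40)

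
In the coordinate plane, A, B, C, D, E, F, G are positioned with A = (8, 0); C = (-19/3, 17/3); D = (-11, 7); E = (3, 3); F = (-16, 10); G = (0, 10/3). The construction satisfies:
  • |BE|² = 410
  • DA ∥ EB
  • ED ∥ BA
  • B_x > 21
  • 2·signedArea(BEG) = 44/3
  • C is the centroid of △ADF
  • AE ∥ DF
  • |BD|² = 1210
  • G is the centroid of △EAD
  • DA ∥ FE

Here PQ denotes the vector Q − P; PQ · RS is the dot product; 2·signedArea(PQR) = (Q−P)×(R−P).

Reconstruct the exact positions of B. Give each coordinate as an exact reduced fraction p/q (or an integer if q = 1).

1. B_x = 22  [ED ∥ BA ∩ DA ∥ EB]
2. B_y = -4  [ED ∥ BA ∩ DA ∥ EB]
   → B = (22, -4)

B = (22, -4)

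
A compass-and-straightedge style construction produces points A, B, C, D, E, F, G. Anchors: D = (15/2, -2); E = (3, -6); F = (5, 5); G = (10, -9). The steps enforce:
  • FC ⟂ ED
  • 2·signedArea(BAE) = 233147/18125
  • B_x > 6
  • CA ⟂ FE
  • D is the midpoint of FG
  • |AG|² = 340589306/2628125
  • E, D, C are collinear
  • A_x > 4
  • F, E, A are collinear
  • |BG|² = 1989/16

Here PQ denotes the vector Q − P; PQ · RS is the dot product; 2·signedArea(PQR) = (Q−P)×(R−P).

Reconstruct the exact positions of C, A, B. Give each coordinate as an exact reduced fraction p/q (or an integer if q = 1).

A = (76847/18125, 14846/18125)
B = (25/4, 3/2)
C = (1389/145, -22/145)

1. C_x = 1389/145  [E, D, C are collinear ∩ FC ⟂ ED]
2. C_y = -22/145  [E, D, C are collinear ∩ FC ⟂ ED]
   → C = (1389/145, -22/145)
3. A_x = 76847/18125  [F, E, A are collinear ∩ CA ⟂ FE]
4. A_y = 14846/18125  [F, E, A are collinear ∩ CA ⟂ FE]
   → A = (76847/18125, 14846/18125)
5. B_x = 25/4  [line 123596/18125·x + -22472/18125·y + -738767/18125 = 0 ∩ |BG|² = 1989/16]
6. B_y = 3/2  [line 123596/18125·x + -22472/18125·y + -738767/18125 = 0 ∩ |BG|² = 1989/16]
   → B = (25/4, 3/2)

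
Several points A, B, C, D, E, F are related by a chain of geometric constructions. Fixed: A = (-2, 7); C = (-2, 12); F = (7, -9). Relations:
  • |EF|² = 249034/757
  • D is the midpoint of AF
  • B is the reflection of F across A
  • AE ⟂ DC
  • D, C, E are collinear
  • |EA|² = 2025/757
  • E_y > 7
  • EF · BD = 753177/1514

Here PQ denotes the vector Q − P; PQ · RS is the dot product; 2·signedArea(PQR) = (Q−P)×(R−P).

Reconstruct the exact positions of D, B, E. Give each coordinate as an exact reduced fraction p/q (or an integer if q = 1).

1. D_x = 5/2  [D is the midpoint of AF]
2. D_y = -1  [D is the midpoint of AF]
   → D = (5/2, -1)
3. B_x = -11  [B is the reflection of F across A]
4. B_y = 23  [B is the reflection of F across A]
   → B = (-11, 23)
5. E_x = -344/757  [D, C, E are collinear ∩ AE ⟂ DC]
6. E_y = 5704/757  [D, C, E are collinear ∩ AE ⟂ DC]
   → E = (-344/757, 5704/757)

B = (-11, 23)
D = (5/2, -1)
E = (-344/757, 5704/757)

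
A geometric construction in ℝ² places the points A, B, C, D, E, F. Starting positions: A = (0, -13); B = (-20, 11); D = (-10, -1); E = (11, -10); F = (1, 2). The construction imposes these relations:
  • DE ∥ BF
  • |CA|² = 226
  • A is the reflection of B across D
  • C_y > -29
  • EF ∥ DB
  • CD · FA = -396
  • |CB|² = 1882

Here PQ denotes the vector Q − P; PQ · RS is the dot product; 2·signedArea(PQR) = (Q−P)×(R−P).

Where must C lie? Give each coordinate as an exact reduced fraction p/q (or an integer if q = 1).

C = (-1, -28)

1. C_x = -1  [line 1·x + 15·y + 421 = 0 ∩ |CA|² = 226]
2. C_y = -28  [line 1·x + 15·y + 421 = 0 ∩ |CA|² = 226]
   → C = (-1, -28)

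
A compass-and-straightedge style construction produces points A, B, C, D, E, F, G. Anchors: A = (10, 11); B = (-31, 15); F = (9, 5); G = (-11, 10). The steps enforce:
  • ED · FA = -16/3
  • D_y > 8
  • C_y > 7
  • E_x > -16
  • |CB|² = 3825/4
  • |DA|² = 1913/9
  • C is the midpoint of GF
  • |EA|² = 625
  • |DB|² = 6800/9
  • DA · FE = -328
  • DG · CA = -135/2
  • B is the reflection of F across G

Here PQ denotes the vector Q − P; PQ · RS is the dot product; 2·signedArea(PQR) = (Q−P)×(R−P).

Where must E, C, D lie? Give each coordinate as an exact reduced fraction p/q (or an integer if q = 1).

C = (-1, 15/2)
D = (-13/3, 25/3)
E = (-15, 11)

1. C_x = -1  [C is the midpoint of GF]
2. C_y = 15/2  [C is the midpoint of GF]
   → C = (-1, 15/2)
3. D_x = -13/3  [line -11·x + -7/2·y + -37/2 = 0 ∩ |DA|² = 1913/9]
4. D_y = 25/3  [line -11·x + -7/2·y + -37/2 = 0 ∩ |DA|² = 1913/9]
   → D = (-13/3, 25/3)
5. E_x = -15  [ED · FA = -16/3 ∩ DA · FE = -328]
6. E_y = 11  [ED · FA = -16/3 ∩ DA · FE = -328]
   → E = (-15, 11)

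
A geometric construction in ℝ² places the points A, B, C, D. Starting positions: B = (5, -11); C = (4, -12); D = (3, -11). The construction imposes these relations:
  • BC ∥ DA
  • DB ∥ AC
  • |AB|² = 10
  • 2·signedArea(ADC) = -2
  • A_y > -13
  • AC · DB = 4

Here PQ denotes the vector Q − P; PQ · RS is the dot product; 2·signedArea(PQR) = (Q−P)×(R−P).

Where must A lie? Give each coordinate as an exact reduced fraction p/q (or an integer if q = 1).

A = (2, -12)

1. A_x = 2  [DB ∥ AC ∩ BC ∥ DA]
2. A_y = -12  [DB ∥ AC ∩ BC ∥ DA]
   → A = (2, -12)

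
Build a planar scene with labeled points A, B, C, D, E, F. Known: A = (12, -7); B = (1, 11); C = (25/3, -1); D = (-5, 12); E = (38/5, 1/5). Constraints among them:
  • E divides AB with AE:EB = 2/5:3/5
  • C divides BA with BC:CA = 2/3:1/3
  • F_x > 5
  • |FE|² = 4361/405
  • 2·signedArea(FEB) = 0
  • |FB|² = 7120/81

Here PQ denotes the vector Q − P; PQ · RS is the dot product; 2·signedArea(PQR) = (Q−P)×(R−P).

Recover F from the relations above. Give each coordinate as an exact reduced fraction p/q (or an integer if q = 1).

1. F_x = 53/9  [line -54/5·x + -33/5·y + 417/5 = 0 ∩ |FB|² = 7120/81]
2. F_y = 3  [line -54/5·x + -33/5·y + 417/5 = 0 ∩ |FB|² = 7120/81]
   → F = (53/9, 3)

F = (53/9, 3)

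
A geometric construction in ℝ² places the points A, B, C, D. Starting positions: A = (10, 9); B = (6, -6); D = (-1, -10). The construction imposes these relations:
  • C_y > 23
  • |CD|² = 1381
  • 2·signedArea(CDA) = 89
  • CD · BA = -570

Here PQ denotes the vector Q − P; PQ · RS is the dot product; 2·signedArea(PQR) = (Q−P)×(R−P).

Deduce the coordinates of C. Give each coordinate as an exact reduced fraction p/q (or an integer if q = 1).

C = (14, 24)

1. C_x = 14  [2·signedArea(CDA) = 89 ∩ CD · BA = -570]
2. C_y = 24  [2·signedArea(CDA) = 89 ∩ CD · BA = -570]
   → C = (14, 24)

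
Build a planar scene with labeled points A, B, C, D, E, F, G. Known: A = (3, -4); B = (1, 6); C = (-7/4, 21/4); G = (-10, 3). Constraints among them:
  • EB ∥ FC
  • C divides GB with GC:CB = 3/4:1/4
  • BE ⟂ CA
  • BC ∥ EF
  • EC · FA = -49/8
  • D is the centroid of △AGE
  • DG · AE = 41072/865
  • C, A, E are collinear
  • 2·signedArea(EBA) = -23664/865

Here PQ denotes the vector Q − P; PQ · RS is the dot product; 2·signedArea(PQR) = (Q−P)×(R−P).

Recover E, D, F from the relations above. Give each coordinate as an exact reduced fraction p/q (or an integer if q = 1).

1. E_x = -1281/865  [C, A, E are collinear ∩ BE ⟂ CA]
2. E_y = 4088/865  [C, A, E are collinear ∩ BE ⟂ CA]
   → E = (-1281/865, 4088/865)
3. D_x = -7336/2595  [D is the centroid of △AGE]
4. D_y = 3223/2595  [D is the centroid of △AGE]
   → D = (-7336/2595, 3223/2595)
5. F_x = -14639/3460  [EB ∥ FC ∩ BC ∥ EF]
6. F_y = 13757/3460  [EB ∥ FC ∩ BC ∥ EF]
   → F = (-14639/3460, 13757/3460)

D = (-7336/2595, 3223/2595)
E = (-1281/865, 4088/865)
F = (-14639/3460, 13757/3460)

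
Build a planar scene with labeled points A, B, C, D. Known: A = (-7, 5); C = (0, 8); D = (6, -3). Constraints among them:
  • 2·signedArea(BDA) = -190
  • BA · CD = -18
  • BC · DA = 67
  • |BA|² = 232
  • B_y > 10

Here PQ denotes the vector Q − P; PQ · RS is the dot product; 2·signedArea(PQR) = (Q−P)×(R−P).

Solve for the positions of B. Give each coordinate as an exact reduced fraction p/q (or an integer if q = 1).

1. B_x = 7  [2·signedArea(BDA) = -190 ∩ BC · DA = 67]
2. B_y = 11  [2·signedArea(BDA) = -190 ∩ BC · DA = 67]
   → B = (7, 11)

B = (7, 11)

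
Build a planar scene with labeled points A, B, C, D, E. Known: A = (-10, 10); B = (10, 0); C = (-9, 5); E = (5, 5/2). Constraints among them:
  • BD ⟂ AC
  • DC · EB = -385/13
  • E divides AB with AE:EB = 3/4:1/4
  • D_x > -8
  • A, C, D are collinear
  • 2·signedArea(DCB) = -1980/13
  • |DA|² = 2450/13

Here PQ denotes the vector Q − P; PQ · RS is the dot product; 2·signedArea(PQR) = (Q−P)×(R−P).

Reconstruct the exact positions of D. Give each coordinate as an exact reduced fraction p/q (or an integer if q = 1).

D = (-95/13, -45/13)

1. D_x = -95/13  [A, C, D are collinear ∩ BD ⟂ AC]
2. D_y = -45/13  [A, C, D are collinear ∩ BD ⟂ AC]
   → D = (-95/13, -45/13)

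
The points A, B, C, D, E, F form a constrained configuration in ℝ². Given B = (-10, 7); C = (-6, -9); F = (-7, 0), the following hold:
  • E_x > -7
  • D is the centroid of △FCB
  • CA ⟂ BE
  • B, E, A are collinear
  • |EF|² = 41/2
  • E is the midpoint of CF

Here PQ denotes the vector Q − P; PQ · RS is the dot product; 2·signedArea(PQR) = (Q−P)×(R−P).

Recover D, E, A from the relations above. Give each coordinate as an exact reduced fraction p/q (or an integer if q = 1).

1. D_x = -23/3  [D is the centroid of △FCB]
2. D_y = -2/3  [D is the centroid of △FCB]
   → D = (-23/3, -2/3)
3. E_x = -13/2  [E is the midpoint of CF]
4. E_y = -9/2  [E is the midpoint of CF]
   → E = (-13/2, -9/2)
5. A_x = -1504/289  [B, E, A are collinear ∩ CA ⟂ BE]
6. A_y = -2531/289  [B, E, A are collinear ∩ CA ⟂ BE]
   → A = (-1504/289, -2531/289)

A = (-1504/289, -2531/289)
D = (-23/3, -2/3)
E = (-13/2, -9/2)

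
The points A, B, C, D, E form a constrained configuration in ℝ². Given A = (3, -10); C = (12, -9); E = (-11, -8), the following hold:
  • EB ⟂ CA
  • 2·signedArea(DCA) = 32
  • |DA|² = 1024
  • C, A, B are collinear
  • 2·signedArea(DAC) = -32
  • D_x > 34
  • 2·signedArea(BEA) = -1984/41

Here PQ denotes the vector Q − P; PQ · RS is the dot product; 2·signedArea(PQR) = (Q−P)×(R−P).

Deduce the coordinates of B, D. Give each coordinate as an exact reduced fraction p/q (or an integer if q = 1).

B = (-435/41, -472/41)
D = (35, -10)

1. B_x = -435/41  [C, A, B are collinear ∩ EB ⟂ CA]
2. B_y = -472/41  [C, A, B are collinear ∩ EB ⟂ CA]
   → B = (-435/41, -472/41)
3. D_x = 35  [line -1·x + 9·y + 125 = 0 ∩ |DA|² = 1024]
4. D_y = -10  [line -1·x + 9·y + 125 = 0 ∩ |DA|² = 1024]
   → D = (35, -10)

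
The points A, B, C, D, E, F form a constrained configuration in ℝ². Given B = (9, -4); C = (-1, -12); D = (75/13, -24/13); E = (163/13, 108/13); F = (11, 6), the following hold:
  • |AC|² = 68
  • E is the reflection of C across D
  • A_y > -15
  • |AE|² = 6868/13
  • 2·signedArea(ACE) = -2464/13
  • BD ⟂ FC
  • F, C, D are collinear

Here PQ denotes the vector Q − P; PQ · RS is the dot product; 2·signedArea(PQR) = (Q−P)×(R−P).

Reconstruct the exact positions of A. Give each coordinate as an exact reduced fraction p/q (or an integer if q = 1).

A = (7, -14)

1. A_x = 7  [line -264/13·x + 176/13·y + 4312/13 = 0 ∩ |AC|² = 68]
2. A_y = -14  [line -264/13·x + 176/13·y + 4312/13 = 0 ∩ |AC|² = 68]
   → A = (7, -14)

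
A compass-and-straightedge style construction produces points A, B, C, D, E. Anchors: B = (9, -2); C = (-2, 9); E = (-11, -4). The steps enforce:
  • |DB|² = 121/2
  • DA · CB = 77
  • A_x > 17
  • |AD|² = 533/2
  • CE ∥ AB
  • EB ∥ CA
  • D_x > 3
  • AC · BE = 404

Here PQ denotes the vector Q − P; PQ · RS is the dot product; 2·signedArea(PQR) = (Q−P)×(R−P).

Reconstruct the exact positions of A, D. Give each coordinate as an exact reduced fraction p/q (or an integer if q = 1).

A = (18, 11)
D = (7/2, 7/2)

1. A_x = 18  [CE ∥ AB ∩ EB ∥ CA]
2. A_y = 11  [CE ∥ AB ∩ EB ∥ CA]
   → A = (18, 11)
3. D_x = 7/2  [line -11·x + 11·y + 0 = 0 ∩ |DB|² = 121/2]
4. D_y = 7/2  [line -11·x + 11·y + 0 = 0 ∩ |DB|² = 121/2]
   → D = (7/2, 7/2)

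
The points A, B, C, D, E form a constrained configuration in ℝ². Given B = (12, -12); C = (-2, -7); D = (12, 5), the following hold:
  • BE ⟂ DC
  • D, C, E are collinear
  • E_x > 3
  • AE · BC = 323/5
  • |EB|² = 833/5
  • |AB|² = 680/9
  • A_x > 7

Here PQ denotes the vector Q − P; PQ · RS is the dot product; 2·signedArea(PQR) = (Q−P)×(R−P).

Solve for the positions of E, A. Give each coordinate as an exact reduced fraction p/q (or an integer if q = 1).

A = (22/3, -14/3)
E = (18/5, -11/5)

1. E_x = 18/5  [D, C, E are collinear ∩ BE ⟂ DC]
2. E_y = -11/5  [D, C, E are collinear ∩ BE ⟂ DC]
   → E = (18/5, -11/5)
3. A_x = 22/3  [line 14·x + -5·y + -126 = 0 ∩ |AB|² = 680/9]
4. A_y = -14/3  [line 14·x + -5·y + -126 = 0 ∩ |AB|² = 680/9]
   → A = (22/3, -14/3)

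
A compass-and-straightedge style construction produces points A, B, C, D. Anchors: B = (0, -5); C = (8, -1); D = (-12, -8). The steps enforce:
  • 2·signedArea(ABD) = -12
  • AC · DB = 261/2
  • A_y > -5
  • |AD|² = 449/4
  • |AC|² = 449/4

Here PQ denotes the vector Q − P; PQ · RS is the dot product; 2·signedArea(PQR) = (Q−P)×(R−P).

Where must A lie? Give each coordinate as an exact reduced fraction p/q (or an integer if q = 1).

1. A_x = -2  [AC · DB = 261/2 ∩ 2·signedArea(ABD) = -12]
2. A_y = -9/2  [AC · DB = 261/2 ∩ 2·signedArea(ABD) = -12]
   → A = (-2, -9/2)

A = (-2, -9/2)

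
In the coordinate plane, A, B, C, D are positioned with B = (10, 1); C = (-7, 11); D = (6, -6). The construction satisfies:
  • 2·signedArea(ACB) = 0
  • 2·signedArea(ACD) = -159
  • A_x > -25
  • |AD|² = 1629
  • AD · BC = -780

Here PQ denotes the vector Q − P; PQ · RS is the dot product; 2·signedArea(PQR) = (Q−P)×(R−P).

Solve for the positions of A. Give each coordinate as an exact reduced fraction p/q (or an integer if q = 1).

1. A_x = -24  [2·signedArea(ACB) = 0 ∩ AD · BC = -780]
2. A_y = 21  [2·signedArea(ACB) = 0 ∩ AD · BC = -780]
   → A = (-24, 21)

A = (-24, 21)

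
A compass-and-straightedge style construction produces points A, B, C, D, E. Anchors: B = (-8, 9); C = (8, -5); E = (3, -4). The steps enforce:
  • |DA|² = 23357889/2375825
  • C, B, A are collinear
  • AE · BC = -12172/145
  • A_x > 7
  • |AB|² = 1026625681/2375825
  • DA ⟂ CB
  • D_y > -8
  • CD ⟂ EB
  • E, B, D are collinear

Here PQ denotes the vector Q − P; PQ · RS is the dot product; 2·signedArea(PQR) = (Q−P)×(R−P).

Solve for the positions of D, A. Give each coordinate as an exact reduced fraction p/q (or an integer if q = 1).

1. D_x = 809/145  [E, B, D are collinear ∩ CD ⟂ EB]
2. D_y = -1022/145  [E, B, D are collinear ∩ CD ⟂ EB]
   → D = (809/145, -1022/145)
3. A_x = 125248/16385  [C, B, A are collinear ∩ DA ⟂ CB]
4. A_y = -76822/16385  [C, B, A are collinear ∩ DA ⟂ CB]
   → A = (125248/16385, -76822/16385)

A = (125248/16385, -76822/16385)
D = (809/145, -1022/145)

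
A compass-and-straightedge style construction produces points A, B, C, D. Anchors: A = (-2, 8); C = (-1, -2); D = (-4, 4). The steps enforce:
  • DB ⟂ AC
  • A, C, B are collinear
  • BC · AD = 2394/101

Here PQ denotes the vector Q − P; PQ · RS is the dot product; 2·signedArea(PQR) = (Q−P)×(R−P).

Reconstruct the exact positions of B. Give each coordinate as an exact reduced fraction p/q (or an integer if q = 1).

1. B_x = -164/101  [A, C, B are collinear ∩ DB ⟂ AC]
2. B_y = 428/101  [A, C, B are collinear ∩ DB ⟂ AC]
   → B = (-164/101, 428/101)

B = (-164/101, 428/101)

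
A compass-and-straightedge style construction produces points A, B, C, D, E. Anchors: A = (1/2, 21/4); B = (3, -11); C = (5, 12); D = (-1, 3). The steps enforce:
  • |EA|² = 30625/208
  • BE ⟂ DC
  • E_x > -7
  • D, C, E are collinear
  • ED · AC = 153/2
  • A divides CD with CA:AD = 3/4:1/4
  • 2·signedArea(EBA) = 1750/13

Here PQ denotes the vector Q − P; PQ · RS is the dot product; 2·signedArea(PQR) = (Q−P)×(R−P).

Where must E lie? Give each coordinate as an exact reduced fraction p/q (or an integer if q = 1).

E = (-81/13, -63/13)

1. E_x = -81/13  [D, C, E are collinear ∩ BE ⟂ DC]
2. E_y = -63/13  [D, C, E are collinear ∩ BE ⟂ DC]
   → E = (-81/13, -63/13)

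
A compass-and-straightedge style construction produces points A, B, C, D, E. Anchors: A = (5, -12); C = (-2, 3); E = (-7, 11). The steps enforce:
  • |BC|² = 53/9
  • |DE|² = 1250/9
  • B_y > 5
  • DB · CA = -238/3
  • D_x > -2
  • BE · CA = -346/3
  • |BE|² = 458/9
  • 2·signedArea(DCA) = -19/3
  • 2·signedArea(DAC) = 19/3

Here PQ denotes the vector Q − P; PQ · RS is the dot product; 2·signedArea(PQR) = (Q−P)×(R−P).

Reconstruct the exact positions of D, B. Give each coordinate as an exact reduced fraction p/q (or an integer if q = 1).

B = (-8/3, 16/3)
D = (-4/3, 2/3)

1. D_x = -4/3  [line 15·x + 7·y + 46/3 = 0 ∩ |DE|² = 1250/9]
2. D_y = 2/3  [line 15·x + 7·y + 46/3 = 0 ∩ |DE|² = 1250/9]
   → D = (-4/3, 2/3)
3. B_x = -8/3  [line -7·x + 15·y + -296/3 = 0 ∩ |BE|² = 458/9]
4. B_y = 16/3  [line -7·x + 15·y + -296/3 = 0 ∩ |BE|² = 458/9]
   → B = (-8/3, 16/3)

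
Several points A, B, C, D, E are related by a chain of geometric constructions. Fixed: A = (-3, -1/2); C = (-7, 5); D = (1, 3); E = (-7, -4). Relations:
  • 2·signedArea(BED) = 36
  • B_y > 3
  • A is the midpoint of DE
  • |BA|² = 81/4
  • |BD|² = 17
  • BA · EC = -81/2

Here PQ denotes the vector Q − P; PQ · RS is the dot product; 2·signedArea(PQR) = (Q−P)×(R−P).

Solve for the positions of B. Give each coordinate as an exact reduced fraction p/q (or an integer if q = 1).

1. B_x = -3  [BA · EC = -81/2 ∩ 2·signedArea(BED) = 36]
2. B_y = 4  [BA · EC = -81/2 ∩ 2·signedArea(BED) = 36]
   → B = (-3, 4)

B = (-3, 4)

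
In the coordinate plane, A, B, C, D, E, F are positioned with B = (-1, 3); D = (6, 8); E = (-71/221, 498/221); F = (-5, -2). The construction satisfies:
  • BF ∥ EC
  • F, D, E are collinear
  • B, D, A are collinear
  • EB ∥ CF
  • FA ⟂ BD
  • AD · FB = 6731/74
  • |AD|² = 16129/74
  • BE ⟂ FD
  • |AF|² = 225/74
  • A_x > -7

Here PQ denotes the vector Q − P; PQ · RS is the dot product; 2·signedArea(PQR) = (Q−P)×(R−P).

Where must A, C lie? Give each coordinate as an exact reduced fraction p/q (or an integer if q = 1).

A = (-445/74, -43/74)
C = (-955/221, -607/221)

1. A_x = -445/74  [B, D, A are collinear ∩ FA ⟂ BD]
2. A_y = -43/74  [B, D, A are collinear ∩ FA ⟂ BD]
   → A = (-445/74, -43/74)
3. C_x = -955/221  [EB ∥ CF ∩ BF ∥ EC]
4. C_y = -607/221  [EB ∥ CF ∩ BF ∥ EC]
   → C = (-955/221, -607/221)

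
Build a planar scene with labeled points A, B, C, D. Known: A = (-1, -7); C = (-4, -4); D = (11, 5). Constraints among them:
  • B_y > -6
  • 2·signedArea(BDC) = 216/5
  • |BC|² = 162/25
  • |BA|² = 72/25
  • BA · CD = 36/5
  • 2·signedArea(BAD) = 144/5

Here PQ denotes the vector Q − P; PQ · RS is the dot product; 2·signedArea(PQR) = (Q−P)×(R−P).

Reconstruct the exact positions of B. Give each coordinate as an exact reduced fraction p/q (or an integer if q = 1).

B = (-11/5, -29/5)

1. B_x = -11/5  [2·signedArea(BAD) = 144/5 ∩ 2·signedArea(BDC) = 216/5]
2. B_y = -29/5  [2·signedArea(BAD) = 144/5 ∩ 2·signedArea(BDC) = 216/5]
   → B = (-11/5, -29/5)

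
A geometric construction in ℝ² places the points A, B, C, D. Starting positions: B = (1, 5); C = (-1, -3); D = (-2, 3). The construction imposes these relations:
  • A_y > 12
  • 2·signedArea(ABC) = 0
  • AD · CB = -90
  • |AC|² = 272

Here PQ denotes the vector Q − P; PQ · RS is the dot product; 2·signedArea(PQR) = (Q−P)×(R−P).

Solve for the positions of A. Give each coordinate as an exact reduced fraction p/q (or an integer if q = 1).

A = (3, 13)

1. A_x = 3  [2·signedArea(ABC) = 0 ∩ AD · CB = -90]
2. A_y = 13  [2·signedArea(ABC) = 0 ∩ AD · CB = -90]
   → A = (3, 13)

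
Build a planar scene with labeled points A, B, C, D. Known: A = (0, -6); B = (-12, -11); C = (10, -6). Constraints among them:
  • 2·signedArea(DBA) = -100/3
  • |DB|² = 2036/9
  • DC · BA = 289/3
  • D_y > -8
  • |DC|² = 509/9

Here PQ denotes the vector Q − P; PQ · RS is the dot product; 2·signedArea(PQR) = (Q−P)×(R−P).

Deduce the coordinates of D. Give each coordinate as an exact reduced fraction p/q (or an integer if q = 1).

D = (8/3, -23/3)

1. D_x = 8/3  [2·signedArea(DBA) = -100/3 ∩ DC · BA = 289/3]
2. D_y = -23/3  [2·signedArea(DBA) = -100/3 ∩ DC · BA = 289/3]
   → D = (8/3, -23/3)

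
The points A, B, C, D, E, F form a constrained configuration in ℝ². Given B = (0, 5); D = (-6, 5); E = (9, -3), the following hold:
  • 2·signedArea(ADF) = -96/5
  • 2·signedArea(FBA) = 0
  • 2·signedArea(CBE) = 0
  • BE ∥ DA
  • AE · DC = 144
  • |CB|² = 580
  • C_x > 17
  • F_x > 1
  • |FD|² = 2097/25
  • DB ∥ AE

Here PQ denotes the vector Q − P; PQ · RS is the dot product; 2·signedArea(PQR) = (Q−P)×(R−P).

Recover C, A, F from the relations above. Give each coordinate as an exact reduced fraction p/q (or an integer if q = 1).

1. C_x = 18  [line 8·x + 9·y + -45 = 0 ∩ |CB|² = 580]
2. C_y = -11  [line 8·x + 9·y + -45 = 0 ∩ |CB|² = 580]
   → C = (18, -11)
3. A_x = 3  [DB ∥ AE ∩ BE ∥ DA]
4. A_y = -3  [DB ∥ AE ∩ BE ∥ DA]
   → A = (3, -3)
5. F_x = 9/5  [2·signedArea(FBA) = 0 ∩ 2·signedArea(ADF) = -96/5]
6. F_y = 1/5  [2·signedArea(FBA) = 0 ∩ 2·signedArea(ADF) = -96/5]
   → F = (9/5, 1/5)

A = (3, -3)
C = (18, -11)
F = (9/5, 1/5)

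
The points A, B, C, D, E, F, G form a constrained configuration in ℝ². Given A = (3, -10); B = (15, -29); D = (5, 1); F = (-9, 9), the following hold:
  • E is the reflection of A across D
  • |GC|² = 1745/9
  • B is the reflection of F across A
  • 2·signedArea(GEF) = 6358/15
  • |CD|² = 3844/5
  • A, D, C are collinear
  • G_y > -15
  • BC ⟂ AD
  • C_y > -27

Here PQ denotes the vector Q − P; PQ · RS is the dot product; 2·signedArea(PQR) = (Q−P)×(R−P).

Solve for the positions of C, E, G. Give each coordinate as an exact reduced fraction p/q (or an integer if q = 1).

1. C_x = 1/25  [A, D, C are collinear ∩ BC ⟂ AD]
2. C_y = -657/25  [A, D, C are collinear ∩ BC ⟂ AD]
   → C = (1/25, -657/25)
3. E_x = 7  [E is the reflection of A across D]
4. E_y = 12  [E is the reflection of A across D]
   → E = (7, 12)
5. G_x = 551/75  [line 3·x + -16·y + -3793/15 = 0 ∩ |GC|² = 1745/9]
6. G_y = -1082/75  [line 3·x + -16·y + -3793/15 = 0 ∩ |GC|² = 1745/9]
   → G = (551/75, -1082/75)

C = (1/25, -657/25)
E = (7, 12)
G = (551/75, -1082/75)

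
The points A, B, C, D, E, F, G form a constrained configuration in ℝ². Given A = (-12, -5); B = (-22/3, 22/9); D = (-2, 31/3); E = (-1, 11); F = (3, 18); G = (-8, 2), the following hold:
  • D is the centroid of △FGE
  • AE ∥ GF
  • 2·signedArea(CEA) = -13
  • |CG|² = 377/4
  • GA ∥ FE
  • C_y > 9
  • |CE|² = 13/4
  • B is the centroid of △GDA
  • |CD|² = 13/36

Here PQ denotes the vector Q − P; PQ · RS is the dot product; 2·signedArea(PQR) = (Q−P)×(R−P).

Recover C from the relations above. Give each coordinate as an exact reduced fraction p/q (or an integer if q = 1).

1. C_x = -5/2  [line 16·x + -11·y + 150 = 0 ∩ |CG|² = 377/4]
2. C_y = 10  [line 16·x + -11·y + 150 = 0 ∩ |CG|² = 377/4]
   → C = (-5/2, 10)

C = (-5/2, 10)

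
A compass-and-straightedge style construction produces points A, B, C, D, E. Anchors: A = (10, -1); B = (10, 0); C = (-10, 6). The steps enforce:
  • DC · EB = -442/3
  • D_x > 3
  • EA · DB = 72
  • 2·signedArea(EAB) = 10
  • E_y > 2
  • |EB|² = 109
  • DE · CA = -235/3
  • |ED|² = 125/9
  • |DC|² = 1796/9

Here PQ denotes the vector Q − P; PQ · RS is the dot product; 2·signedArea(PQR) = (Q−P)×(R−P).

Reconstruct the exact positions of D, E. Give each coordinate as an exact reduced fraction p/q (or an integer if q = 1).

D = (10/3, 4/3)
E = (0, 3)

1. E_x = 0  [2·signedArea(EAB) = 10]
2. E_y = 3  [|EB|² = 109]
   → E = (0, 3)
3. D_x = 10/3  [DE · CA = -235/3 ∩ EA · DB = 72]
4. D_y = 4/3  [DE · CA = -235/3 ∩ EA · DB = 72]
   → D = (10/3, 4/3)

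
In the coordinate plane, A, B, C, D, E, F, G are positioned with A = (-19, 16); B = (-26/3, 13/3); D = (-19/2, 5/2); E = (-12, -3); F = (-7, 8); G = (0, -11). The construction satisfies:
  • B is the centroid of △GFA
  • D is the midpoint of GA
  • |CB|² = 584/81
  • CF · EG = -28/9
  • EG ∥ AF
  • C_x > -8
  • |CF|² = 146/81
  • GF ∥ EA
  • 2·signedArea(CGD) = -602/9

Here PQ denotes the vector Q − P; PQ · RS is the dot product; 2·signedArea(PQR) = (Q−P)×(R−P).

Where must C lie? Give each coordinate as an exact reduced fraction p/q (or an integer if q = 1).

1. C_x = -68/9  [2·signedArea(CGD) = -602/9 ∩ CF · EG = -28/9]
2. C_y = 61/9  [2·signedArea(CGD) = -602/9 ∩ CF · EG = -28/9]
   → C = (-68/9, 61/9)

C = (-68/9, 61/9)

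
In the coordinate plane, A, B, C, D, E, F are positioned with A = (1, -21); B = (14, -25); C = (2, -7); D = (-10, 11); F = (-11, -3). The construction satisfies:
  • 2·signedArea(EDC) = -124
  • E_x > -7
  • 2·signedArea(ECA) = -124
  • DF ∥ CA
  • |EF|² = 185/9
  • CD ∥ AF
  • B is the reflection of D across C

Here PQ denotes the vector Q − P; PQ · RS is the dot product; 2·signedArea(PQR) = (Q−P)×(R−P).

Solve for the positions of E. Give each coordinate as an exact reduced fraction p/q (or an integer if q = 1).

1. E_x = -20/3  [2·signedArea(ECA) = -124 ∩ 2·signedArea(EDC) = -124]
2. E_y = -13/3  [2·signedArea(ECA) = -124 ∩ 2·signedArea(EDC) = -124]
   → E = (-20/3, -13/3)

E = (-20/3, -13/3)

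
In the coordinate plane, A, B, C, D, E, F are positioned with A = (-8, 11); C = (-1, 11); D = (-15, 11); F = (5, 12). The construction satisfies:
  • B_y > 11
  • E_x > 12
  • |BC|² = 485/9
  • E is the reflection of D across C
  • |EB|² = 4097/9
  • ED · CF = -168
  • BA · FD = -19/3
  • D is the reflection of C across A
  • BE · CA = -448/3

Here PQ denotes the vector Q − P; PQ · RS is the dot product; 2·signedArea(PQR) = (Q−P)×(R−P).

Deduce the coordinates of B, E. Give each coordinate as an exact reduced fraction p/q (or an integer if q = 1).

1. B_x = -25/3  [line 20·x + 1·y + 466/3 = 0 ∩ |BC|² = 485/9]
2. B_y = 34/3  [line 20·x + 1·y + 466/3 = 0 ∩ |BC|² = 485/9]
   → B = (-25/3, 34/3)
3. E_x = 13  [BE · CA = -448/3 ∩ E is the reflection of D across C]
4. E_y = 11  [BE · CA = -448/3 ∩ E is the reflection of D across C]
   → E = (13, 11)

B = (-25/3, 34/3)
E = (13, 11)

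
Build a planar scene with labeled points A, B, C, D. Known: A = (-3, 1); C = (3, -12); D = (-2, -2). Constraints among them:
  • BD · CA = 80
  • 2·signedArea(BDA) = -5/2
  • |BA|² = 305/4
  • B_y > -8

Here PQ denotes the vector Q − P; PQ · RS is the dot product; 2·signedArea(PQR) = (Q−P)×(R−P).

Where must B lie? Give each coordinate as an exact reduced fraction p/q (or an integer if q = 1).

B = (1/2, -7)

1. B_x = 1/2  [2·signedArea(BDA) = -5/2 ∩ BD · CA = 80]
2. B_y = -7  [2·signedArea(BDA) = -5/2 ∩ BD · CA = 80]
   → B = (1/2, -7)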